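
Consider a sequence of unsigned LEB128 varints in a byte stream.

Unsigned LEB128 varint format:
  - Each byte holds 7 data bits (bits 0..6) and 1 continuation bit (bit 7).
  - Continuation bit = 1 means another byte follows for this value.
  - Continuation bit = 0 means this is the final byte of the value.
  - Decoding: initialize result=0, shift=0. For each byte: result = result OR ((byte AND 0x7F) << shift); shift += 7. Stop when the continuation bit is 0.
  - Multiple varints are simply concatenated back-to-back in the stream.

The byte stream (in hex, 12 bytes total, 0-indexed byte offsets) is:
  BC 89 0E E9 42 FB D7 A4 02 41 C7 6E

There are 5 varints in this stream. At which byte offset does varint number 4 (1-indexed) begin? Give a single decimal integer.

  byte[0]=0xBC cont=1 payload=0x3C=60: acc |= 60<<0 -> acc=60 shift=7
  byte[1]=0x89 cont=1 payload=0x09=9: acc |= 9<<7 -> acc=1212 shift=14
  byte[2]=0x0E cont=0 payload=0x0E=14: acc |= 14<<14 -> acc=230588 shift=21 [end]
Varint 1: bytes[0:3] = BC 89 0E -> value 230588 (3 byte(s))
  byte[3]=0xE9 cont=1 payload=0x69=105: acc |= 105<<0 -> acc=105 shift=7
  byte[4]=0x42 cont=0 payload=0x42=66: acc |= 66<<7 -> acc=8553 shift=14 [end]
Varint 2: bytes[3:5] = E9 42 -> value 8553 (2 byte(s))
  byte[5]=0xFB cont=1 payload=0x7B=123: acc |= 123<<0 -> acc=123 shift=7
  byte[6]=0xD7 cont=1 payload=0x57=87: acc |= 87<<7 -> acc=11259 shift=14
  byte[7]=0xA4 cont=1 payload=0x24=36: acc |= 36<<14 -> acc=601083 shift=21
  byte[8]=0x02 cont=0 payload=0x02=2: acc |= 2<<21 -> acc=4795387 shift=28 [end]
Varint 3: bytes[5:9] = FB D7 A4 02 -> value 4795387 (4 byte(s))
  byte[9]=0x41 cont=0 payload=0x41=65: acc |= 65<<0 -> acc=65 shift=7 [end]
Varint 4: bytes[9:10] = 41 -> value 65 (1 byte(s))
  byte[10]=0xC7 cont=1 payload=0x47=71: acc |= 71<<0 -> acc=71 shift=7
  byte[11]=0x6E cont=0 payload=0x6E=110: acc |= 110<<7 -> acc=14151 shift=14 [end]
Varint 5: bytes[10:12] = C7 6E -> value 14151 (2 byte(s))

Answer: 9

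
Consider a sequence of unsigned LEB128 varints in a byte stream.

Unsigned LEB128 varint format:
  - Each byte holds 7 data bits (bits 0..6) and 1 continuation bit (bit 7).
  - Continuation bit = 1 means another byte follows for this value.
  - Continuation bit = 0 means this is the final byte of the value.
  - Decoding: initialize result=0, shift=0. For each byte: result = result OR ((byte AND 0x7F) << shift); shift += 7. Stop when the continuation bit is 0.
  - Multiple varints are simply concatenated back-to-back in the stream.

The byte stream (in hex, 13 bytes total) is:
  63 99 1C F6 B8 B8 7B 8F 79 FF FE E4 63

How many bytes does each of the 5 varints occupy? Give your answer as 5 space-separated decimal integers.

  byte[0]=0x63 cont=0 payload=0x63=99: acc |= 99<<0 -> acc=99 shift=7 [end]
Varint 1: bytes[0:1] = 63 -> value 99 (1 byte(s))
  byte[1]=0x99 cont=1 payload=0x19=25: acc |= 25<<0 -> acc=25 shift=7
  byte[2]=0x1C cont=0 payload=0x1C=28: acc |= 28<<7 -> acc=3609 shift=14 [end]
Varint 2: bytes[1:3] = 99 1C -> value 3609 (2 byte(s))
  byte[3]=0xF6 cont=1 payload=0x76=118: acc |= 118<<0 -> acc=118 shift=7
  byte[4]=0xB8 cont=1 payload=0x38=56: acc |= 56<<7 -> acc=7286 shift=14
  byte[5]=0xB8 cont=1 payload=0x38=56: acc |= 56<<14 -> acc=924790 shift=21
  byte[6]=0x7B cont=0 payload=0x7B=123: acc |= 123<<21 -> acc=258874486 shift=28 [end]
Varint 3: bytes[3:7] = F6 B8 B8 7B -> value 258874486 (4 byte(s))
  byte[7]=0x8F cont=1 payload=0x0F=15: acc |= 15<<0 -> acc=15 shift=7
  byte[8]=0x79 cont=0 payload=0x79=121: acc |= 121<<7 -> acc=15503 shift=14 [end]
Varint 4: bytes[7:9] = 8F 79 -> value 15503 (2 byte(s))
  byte[9]=0xFF cont=1 payload=0x7F=127: acc |= 127<<0 -> acc=127 shift=7
  byte[10]=0xFE cont=1 payload=0x7E=126: acc |= 126<<7 -> acc=16255 shift=14
  byte[11]=0xE4 cont=1 payload=0x64=100: acc |= 100<<14 -> acc=1654655 shift=21
  byte[12]=0x63 cont=0 payload=0x63=99: acc |= 99<<21 -> acc=209272703 shift=28 [end]
Varint 5: bytes[9:13] = FF FE E4 63 -> value 209272703 (4 byte(s))

Answer: 1 2 4 2 4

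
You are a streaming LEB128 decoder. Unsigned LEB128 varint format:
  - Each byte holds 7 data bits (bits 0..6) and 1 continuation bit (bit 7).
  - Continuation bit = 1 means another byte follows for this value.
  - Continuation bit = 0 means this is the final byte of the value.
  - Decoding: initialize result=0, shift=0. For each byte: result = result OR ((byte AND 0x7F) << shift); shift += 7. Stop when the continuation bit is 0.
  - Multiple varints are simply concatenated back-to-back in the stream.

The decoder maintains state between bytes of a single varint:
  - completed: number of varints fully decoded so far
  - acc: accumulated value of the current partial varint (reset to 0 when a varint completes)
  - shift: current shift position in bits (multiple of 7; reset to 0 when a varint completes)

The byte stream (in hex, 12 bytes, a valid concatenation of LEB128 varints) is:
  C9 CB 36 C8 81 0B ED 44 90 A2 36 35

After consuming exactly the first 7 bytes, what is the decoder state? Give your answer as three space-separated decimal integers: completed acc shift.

byte[0]=0xC9 cont=1 payload=0x49: acc |= 73<<0 -> completed=0 acc=73 shift=7
byte[1]=0xCB cont=1 payload=0x4B: acc |= 75<<7 -> completed=0 acc=9673 shift=14
byte[2]=0x36 cont=0 payload=0x36: varint #1 complete (value=894409); reset -> completed=1 acc=0 shift=0
byte[3]=0xC8 cont=1 payload=0x48: acc |= 72<<0 -> completed=1 acc=72 shift=7
byte[4]=0x81 cont=1 payload=0x01: acc |= 1<<7 -> completed=1 acc=200 shift=14
byte[5]=0x0B cont=0 payload=0x0B: varint #2 complete (value=180424); reset -> completed=2 acc=0 shift=0
byte[6]=0xED cont=1 payload=0x6D: acc |= 109<<0 -> completed=2 acc=109 shift=7

Answer: 2 109 7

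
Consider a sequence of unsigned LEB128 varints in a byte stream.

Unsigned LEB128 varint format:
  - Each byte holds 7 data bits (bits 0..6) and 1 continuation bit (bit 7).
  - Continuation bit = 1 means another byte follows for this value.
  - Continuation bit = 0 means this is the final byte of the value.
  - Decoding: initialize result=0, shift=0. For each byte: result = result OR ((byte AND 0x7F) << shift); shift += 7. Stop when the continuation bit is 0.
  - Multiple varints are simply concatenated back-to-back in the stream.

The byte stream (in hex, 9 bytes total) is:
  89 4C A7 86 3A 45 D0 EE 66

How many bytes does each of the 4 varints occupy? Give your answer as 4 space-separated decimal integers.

  byte[0]=0x89 cont=1 payload=0x09=9: acc |= 9<<0 -> acc=9 shift=7
  byte[1]=0x4C cont=0 payload=0x4C=76: acc |= 76<<7 -> acc=9737 shift=14 [end]
Varint 1: bytes[0:2] = 89 4C -> value 9737 (2 byte(s))
  byte[2]=0xA7 cont=1 payload=0x27=39: acc |= 39<<0 -> acc=39 shift=7
  byte[3]=0x86 cont=1 payload=0x06=6: acc |= 6<<7 -> acc=807 shift=14
  byte[4]=0x3A cont=0 payload=0x3A=58: acc |= 58<<14 -> acc=951079 shift=21 [end]
Varint 2: bytes[2:5] = A7 86 3A -> value 951079 (3 byte(s))
  byte[5]=0x45 cont=0 payload=0x45=69: acc |= 69<<0 -> acc=69 shift=7 [end]
Varint 3: bytes[5:6] = 45 -> value 69 (1 byte(s))
  byte[6]=0xD0 cont=1 payload=0x50=80: acc |= 80<<0 -> acc=80 shift=7
  byte[7]=0xEE cont=1 payload=0x6E=110: acc |= 110<<7 -> acc=14160 shift=14
  byte[8]=0x66 cont=0 payload=0x66=102: acc |= 102<<14 -> acc=1685328 shift=21 [end]
Varint 4: bytes[6:9] = D0 EE 66 -> value 1685328 (3 byte(s))

Answer: 2 3 1 3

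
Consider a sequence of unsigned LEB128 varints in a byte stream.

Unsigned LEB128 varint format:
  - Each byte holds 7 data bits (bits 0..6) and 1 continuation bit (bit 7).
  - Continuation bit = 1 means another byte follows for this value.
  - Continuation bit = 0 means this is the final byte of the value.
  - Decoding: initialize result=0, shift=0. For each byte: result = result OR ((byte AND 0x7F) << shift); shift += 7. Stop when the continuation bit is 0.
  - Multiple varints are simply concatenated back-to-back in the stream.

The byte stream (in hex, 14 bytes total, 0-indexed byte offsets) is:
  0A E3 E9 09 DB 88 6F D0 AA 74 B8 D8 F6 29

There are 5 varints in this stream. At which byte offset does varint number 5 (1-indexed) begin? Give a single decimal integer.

Answer: 10

Derivation:
  byte[0]=0x0A cont=0 payload=0x0A=10: acc |= 10<<0 -> acc=10 shift=7 [end]
Varint 1: bytes[0:1] = 0A -> value 10 (1 byte(s))
  byte[1]=0xE3 cont=1 payload=0x63=99: acc |= 99<<0 -> acc=99 shift=7
  byte[2]=0xE9 cont=1 payload=0x69=105: acc |= 105<<7 -> acc=13539 shift=14
  byte[3]=0x09 cont=0 payload=0x09=9: acc |= 9<<14 -> acc=160995 shift=21 [end]
Varint 2: bytes[1:4] = E3 E9 09 -> value 160995 (3 byte(s))
  byte[4]=0xDB cont=1 payload=0x5B=91: acc |= 91<<0 -> acc=91 shift=7
  byte[5]=0x88 cont=1 payload=0x08=8: acc |= 8<<7 -> acc=1115 shift=14
  byte[6]=0x6F cont=0 payload=0x6F=111: acc |= 111<<14 -> acc=1819739 shift=21 [end]
Varint 3: bytes[4:7] = DB 88 6F -> value 1819739 (3 byte(s))
  byte[7]=0xD0 cont=1 payload=0x50=80: acc |= 80<<0 -> acc=80 shift=7
  byte[8]=0xAA cont=1 payload=0x2A=42: acc |= 42<<7 -> acc=5456 shift=14
  byte[9]=0x74 cont=0 payload=0x74=116: acc |= 116<<14 -> acc=1906000 shift=21 [end]
Varint 4: bytes[7:10] = D0 AA 74 -> value 1906000 (3 byte(s))
  byte[10]=0xB8 cont=1 payload=0x38=56: acc |= 56<<0 -> acc=56 shift=7
  byte[11]=0xD8 cont=1 payload=0x58=88: acc |= 88<<7 -> acc=11320 shift=14
  byte[12]=0xF6 cont=1 payload=0x76=118: acc |= 118<<14 -> acc=1944632 shift=21
  byte[13]=0x29 cont=0 payload=0x29=41: acc |= 41<<21 -> acc=87927864 shift=28 [end]
Varint 5: bytes[10:14] = B8 D8 F6 29 -> value 87927864 (4 byte(s))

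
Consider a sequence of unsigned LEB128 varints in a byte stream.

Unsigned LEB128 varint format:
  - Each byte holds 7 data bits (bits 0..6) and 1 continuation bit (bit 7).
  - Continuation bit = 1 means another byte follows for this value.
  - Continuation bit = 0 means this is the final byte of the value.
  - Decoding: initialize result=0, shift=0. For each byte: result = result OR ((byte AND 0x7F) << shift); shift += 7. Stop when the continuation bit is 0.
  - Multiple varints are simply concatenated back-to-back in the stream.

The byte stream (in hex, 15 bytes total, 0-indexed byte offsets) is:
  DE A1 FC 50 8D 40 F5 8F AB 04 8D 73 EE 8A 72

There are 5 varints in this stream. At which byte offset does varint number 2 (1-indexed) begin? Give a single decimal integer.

Answer: 4

Derivation:
  byte[0]=0xDE cont=1 payload=0x5E=94: acc |= 94<<0 -> acc=94 shift=7
  byte[1]=0xA1 cont=1 payload=0x21=33: acc |= 33<<7 -> acc=4318 shift=14
  byte[2]=0xFC cont=1 payload=0x7C=124: acc |= 124<<14 -> acc=2035934 shift=21
  byte[3]=0x50 cont=0 payload=0x50=80: acc |= 80<<21 -> acc=169808094 shift=28 [end]
Varint 1: bytes[0:4] = DE A1 FC 50 -> value 169808094 (4 byte(s))
  byte[4]=0x8D cont=1 payload=0x0D=13: acc |= 13<<0 -> acc=13 shift=7
  byte[5]=0x40 cont=0 payload=0x40=64: acc |= 64<<7 -> acc=8205 shift=14 [end]
Varint 2: bytes[4:6] = 8D 40 -> value 8205 (2 byte(s))
  byte[6]=0xF5 cont=1 payload=0x75=117: acc |= 117<<0 -> acc=117 shift=7
  byte[7]=0x8F cont=1 payload=0x0F=15: acc |= 15<<7 -> acc=2037 shift=14
  byte[8]=0xAB cont=1 payload=0x2B=43: acc |= 43<<14 -> acc=706549 shift=21
  byte[9]=0x04 cont=0 payload=0x04=4: acc |= 4<<21 -> acc=9095157 shift=28 [end]
Varint 3: bytes[6:10] = F5 8F AB 04 -> value 9095157 (4 byte(s))
  byte[10]=0x8D cont=1 payload=0x0D=13: acc |= 13<<0 -> acc=13 shift=7
  byte[11]=0x73 cont=0 payload=0x73=115: acc |= 115<<7 -> acc=14733 shift=14 [end]
Varint 4: bytes[10:12] = 8D 73 -> value 14733 (2 byte(s))
  byte[12]=0xEE cont=1 payload=0x6E=110: acc |= 110<<0 -> acc=110 shift=7
  byte[13]=0x8A cont=1 payload=0x0A=10: acc |= 10<<7 -> acc=1390 shift=14
  byte[14]=0x72 cont=0 payload=0x72=114: acc |= 114<<14 -> acc=1869166 shift=21 [end]
Varint 5: bytes[12:15] = EE 8A 72 -> value 1869166 (3 byte(s))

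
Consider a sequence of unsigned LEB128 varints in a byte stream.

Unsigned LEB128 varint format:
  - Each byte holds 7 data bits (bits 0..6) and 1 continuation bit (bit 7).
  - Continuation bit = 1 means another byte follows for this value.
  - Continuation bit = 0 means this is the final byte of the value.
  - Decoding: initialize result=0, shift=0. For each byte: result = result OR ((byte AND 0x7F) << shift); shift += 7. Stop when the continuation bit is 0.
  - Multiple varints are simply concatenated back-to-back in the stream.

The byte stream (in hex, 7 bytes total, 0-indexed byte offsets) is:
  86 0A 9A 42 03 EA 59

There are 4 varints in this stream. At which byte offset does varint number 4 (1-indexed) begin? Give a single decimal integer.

  byte[0]=0x86 cont=1 payload=0x06=6: acc |= 6<<0 -> acc=6 shift=7
  byte[1]=0x0A cont=0 payload=0x0A=10: acc |= 10<<7 -> acc=1286 shift=14 [end]
Varint 1: bytes[0:2] = 86 0A -> value 1286 (2 byte(s))
  byte[2]=0x9A cont=1 payload=0x1A=26: acc |= 26<<0 -> acc=26 shift=7
  byte[3]=0x42 cont=0 payload=0x42=66: acc |= 66<<7 -> acc=8474 shift=14 [end]
Varint 2: bytes[2:4] = 9A 42 -> value 8474 (2 byte(s))
  byte[4]=0x03 cont=0 payload=0x03=3: acc |= 3<<0 -> acc=3 shift=7 [end]
Varint 3: bytes[4:5] = 03 -> value 3 (1 byte(s))
  byte[5]=0xEA cont=1 payload=0x6A=106: acc |= 106<<0 -> acc=106 shift=7
  byte[6]=0x59 cont=0 payload=0x59=89: acc |= 89<<7 -> acc=11498 shift=14 [end]
Varint 4: bytes[5:7] = EA 59 -> value 11498 (2 byte(s))

Answer: 5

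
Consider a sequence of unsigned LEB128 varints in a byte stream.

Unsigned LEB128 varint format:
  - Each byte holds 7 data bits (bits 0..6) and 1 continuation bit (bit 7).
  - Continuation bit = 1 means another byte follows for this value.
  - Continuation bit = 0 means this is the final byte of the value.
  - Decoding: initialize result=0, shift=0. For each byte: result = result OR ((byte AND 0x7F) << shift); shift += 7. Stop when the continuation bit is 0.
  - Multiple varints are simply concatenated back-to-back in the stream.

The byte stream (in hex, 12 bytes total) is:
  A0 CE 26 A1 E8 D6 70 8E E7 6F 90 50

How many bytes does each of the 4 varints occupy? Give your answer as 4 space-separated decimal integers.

  byte[0]=0xA0 cont=1 payload=0x20=32: acc |= 32<<0 -> acc=32 shift=7
  byte[1]=0xCE cont=1 payload=0x4E=78: acc |= 78<<7 -> acc=10016 shift=14
  byte[2]=0x26 cont=0 payload=0x26=38: acc |= 38<<14 -> acc=632608 shift=21 [end]
Varint 1: bytes[0:3] = A0 CE 26 -> value 632608 (3 byte(s))
  byte[3]=0xA1 cont=1 payload=0x21=33: acc |= 33<<0 -> acc=33 shift=7
  byte[4]=0xE8 cont=1 payload=0x68=104: acc |= 104<<7 -> acc=13345 shift=14
  byte[5]=0xD6 cont=1 payload=0x56=86: acc |= 86<<14 -> acc=1422369 shift=21
  byte[6]=0x70 cont=0 payload=0x70=112: acc |= 112<<21 -> acc=236303393 shift=28 [end]
Varint 2: bytes[3:7] = A1 E8 D6 70 -> value 236303393 (4 byte(s))
  byte[7]=0x8E cont=1 payload=0x0E=14: acc |= 14<<0 -> acc=14 shift=7
  byte[8]=0xE7 cont=1 payload=0x67=103: acc |= 103<<7 -> acc=13198 shift=14
  byte[9]=0x6F cont=0 payload=0x6F=111: acc |= 111<<14 -> acc=1831822 shift=21 [end]
Varint 3: bytes[7:10] = 8E E7 6F -> value 1831822 (3 byte(s))
  byte[10]=0x90 cont=1 payload=0x10=16: acc |= 16<<0 -> acc=16 shift=7
  byte[11]=0x50 cont=0 payload=0x50=80: acc |= 80<<7 -> acc=10256 shift=14 [end]
Varint 4: bytes[10:12] = 90 50 -> value 10256 (2 byte(s))

Answer: 3 4 3 2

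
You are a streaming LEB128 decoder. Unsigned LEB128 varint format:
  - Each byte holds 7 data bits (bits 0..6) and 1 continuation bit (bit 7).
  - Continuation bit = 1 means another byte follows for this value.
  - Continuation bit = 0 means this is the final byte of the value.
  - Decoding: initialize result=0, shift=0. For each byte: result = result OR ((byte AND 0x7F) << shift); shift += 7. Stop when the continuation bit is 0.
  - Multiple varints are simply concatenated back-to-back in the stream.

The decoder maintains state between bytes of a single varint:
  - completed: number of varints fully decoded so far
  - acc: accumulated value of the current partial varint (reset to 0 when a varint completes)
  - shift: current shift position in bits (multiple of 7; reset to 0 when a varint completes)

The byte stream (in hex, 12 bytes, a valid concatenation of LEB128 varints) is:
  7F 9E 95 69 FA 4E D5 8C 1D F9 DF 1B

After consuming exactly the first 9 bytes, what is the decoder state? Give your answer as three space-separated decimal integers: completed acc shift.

byte[0]=0x7F cont=0 payload=0x7F: varint #1 complete (value=127); reset -> completed=1 acc=0 shift=0
byte[1]=0x9E cont=1 payload=0x1E: acc |= 30<<0 -> completed=1 acc=30 shift=7
byte[2]=0x95 cont=1 payload=0x15: acc |= 21<<7 -> completed=1 acc=2718 shift=14
byte[3]=0x69 cont=0 payload=0x69: varint #2 complete (value=1723038); reset -> completed=2 acc=0 shift=0
byte[4]=0xFA cont=1 payload=0x7A: acc |= 122<<0 -> completed=2 acc=122 shift=7
byte[5]=0x4E cont=0 payload=0x4E: varint #3 complete (value=10106); reset -> completed=3 acc=0 shift=0
byte[6]=0xD5 cont=1 payload=0x55: acc |= 85<<0 -> completed=3 acc=85 shift=7
byte[7]=0x8C cont=1 payload=0x0C: acc |= 12<<7 -> completed=3 acc=1621 shift=14
byte[8]=0x1D cont=0 payload=0x1D: varint #4 complete (value=476757); reset -> completed=4 acc=0 shift=0

Answer: 4 0 0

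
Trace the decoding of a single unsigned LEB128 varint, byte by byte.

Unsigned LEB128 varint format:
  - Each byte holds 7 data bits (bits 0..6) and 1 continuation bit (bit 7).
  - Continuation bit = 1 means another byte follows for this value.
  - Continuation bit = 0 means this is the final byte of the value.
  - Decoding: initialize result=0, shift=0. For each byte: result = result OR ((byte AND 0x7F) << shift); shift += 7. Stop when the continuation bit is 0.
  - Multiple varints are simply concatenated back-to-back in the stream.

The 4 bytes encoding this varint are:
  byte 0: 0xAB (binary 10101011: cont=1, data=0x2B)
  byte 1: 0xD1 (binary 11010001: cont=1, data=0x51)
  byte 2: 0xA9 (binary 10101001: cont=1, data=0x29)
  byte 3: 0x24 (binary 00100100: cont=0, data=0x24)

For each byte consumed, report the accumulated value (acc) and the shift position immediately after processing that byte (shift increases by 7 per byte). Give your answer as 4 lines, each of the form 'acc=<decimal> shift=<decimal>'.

byte 0=0xAB: payload=0x2B=43, contrib = 43<<0 = 43; acc -> 43, shift -> 7
byte 1=0xD1: payload=0x51=81, contrib = 81<<7 = 10368; acc -> 10411, shift -> 14
byte 2=0xA9: payload=0x29=41, contrib = 41<<14 = 671744; acc -> 682155, shift -> 21
byte 3=0x24: payload=0x24=36, contrib = 36<<21 = 75497472; acc -> 76179627, shift -> 28

Answer: acc=43 shift=7
acc=10411 shift=14
acc=682155 shift=21
acc=76179627 shift=28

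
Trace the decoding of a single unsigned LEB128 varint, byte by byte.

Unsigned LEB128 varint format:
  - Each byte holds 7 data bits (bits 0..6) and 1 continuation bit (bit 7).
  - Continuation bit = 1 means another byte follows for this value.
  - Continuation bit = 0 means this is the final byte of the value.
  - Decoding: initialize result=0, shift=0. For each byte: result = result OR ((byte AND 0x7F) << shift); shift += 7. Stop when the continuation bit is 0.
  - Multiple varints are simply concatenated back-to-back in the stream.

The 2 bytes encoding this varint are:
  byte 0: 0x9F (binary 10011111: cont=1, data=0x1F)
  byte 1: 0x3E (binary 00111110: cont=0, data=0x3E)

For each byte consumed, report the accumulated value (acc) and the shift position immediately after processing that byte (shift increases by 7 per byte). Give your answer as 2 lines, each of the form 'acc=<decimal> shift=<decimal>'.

Answer: acc=31 shift=7
acc=7967 shift=14

Derivation:
byte 0=0x9F: payload=0x1F=31, contrib = 31<<0 = 31; acc -> 31, shift -> 7
byte 1=0x3E: payload=0x3E=62, contrib = 62<<7 = 7936; acc -> 7967, shift -> 14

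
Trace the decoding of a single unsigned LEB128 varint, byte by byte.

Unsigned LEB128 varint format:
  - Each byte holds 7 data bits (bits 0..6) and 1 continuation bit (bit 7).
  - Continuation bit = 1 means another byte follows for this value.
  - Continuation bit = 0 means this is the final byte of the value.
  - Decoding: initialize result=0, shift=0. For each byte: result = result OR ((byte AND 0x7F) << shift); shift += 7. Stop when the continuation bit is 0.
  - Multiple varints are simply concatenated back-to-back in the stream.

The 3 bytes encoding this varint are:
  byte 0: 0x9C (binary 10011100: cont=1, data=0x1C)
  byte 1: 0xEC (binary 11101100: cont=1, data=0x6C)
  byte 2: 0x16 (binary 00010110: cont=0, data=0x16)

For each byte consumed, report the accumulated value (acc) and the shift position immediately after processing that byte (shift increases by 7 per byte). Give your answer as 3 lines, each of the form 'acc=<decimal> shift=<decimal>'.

byte 0=0x9C: payload=0x1C=28, contrib = 28<<0 = 28; acc -> 28, shift -> 7
byte 1=0xEC: payload=0x6C=108, contrib = 108<<7 = 13824; acc -> 13852, shift -> 14
byte 2=0x16: payload=0x16=22, contrib = 22<<14 = 360448; acc -> 374300, shift -> 21

Answer: acc=28 shift=7
acc=13852 shift=14
acc=374300 shift=21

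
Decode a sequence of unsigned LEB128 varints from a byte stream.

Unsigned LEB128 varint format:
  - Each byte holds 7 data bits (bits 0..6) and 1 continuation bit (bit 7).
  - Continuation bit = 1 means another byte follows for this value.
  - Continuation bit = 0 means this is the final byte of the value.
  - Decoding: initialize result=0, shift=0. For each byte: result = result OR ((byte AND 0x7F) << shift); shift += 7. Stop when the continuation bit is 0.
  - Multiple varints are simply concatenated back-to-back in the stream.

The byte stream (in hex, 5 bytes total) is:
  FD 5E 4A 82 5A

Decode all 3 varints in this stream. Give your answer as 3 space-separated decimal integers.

  byte[0]=0xFD cont=1 payload=0x7D=125: acc |= 125<<0 -> acc=125 shift=7
  byte[1]=0x5E cont=0 payload=0x5E=94: acc |= 94<<7 -> acc=12157 shift=14 [end]
Varint 1: bytes[0:2] = FD 5E -> value 12157 (2 byte(s))
  byte[2]=0x4A cont=0 payload=0x4A=74: acc |= 74<<0 -> acc=74 shift=7 [end]
Varint 2: bytes[2:3] = 4A -> value 74 (1 byte(s))
  byte[3]=0x82 cont=1 payload=0x02=2: acc |= 2<<0 -> acc=2 shift=7
  byte[4]=0x5A cont=0 payload=0x5A=90: acc |= 90<<7 -> acc=11522 shift=14 [end]
Varint 3: bytes[3:5] = 82 5A -> value 11522 (2 byte(s))

Answer: 12157 74 11522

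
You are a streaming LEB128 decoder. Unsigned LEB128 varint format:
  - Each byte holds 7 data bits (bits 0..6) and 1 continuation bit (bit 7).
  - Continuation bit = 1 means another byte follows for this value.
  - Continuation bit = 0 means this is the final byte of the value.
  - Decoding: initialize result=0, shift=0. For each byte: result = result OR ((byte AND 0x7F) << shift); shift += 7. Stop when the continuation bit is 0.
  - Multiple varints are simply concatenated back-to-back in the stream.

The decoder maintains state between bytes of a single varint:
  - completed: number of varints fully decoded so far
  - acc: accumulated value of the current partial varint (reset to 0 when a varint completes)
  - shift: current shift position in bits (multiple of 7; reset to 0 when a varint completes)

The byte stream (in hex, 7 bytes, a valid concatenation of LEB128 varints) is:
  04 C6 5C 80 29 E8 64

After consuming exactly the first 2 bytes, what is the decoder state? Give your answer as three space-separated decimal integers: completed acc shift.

byte[0]=0x04 cont=0 payload=0x04: varint #1 complete (value=4); reset -> completed=1 acc=0 shift=0
byte[1]=0xC6 cont=1 payload=0x46: acc |= 70<<0 -> completed=1 acc=70 shift=7

Answer: 1 70 7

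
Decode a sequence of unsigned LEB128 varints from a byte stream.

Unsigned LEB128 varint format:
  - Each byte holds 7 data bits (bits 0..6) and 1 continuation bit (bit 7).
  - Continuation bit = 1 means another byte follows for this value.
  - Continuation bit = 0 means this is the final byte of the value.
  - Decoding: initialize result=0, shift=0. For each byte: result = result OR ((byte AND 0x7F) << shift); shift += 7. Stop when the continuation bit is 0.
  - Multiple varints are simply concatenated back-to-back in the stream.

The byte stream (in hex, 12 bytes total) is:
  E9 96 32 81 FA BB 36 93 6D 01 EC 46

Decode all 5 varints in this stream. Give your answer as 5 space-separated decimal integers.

Answer: 822121 114228481 13971 1 9068

Derivation:
  byte[0]=0xE9 cont=1 payload=0x69=105: acc |= 105<<0 -> acc=105 shift=7
  byte[1]=0x96 cont=1 payload=0x16=22: acc |= 22<<7 -> acc=2921 shift=14
  byte[2]=0x32 cont=0 payload=0x32=50: acc |= 50<<14 -> acc=822121 shift=21 [end]
Varint 1: bytes[0:3] = E9 96 32 -> value 822121 (3 byte(s))
  byte[3]=0x81 cont=1 payload=0x01=1: acc |= 1<<0 -> acc=1 shift=7
  byte[4]=0xFA cont=1 payload=0x7A=122: acc |= 122<<7 -> acc=15617 shift=14
  byte[5]=0xBB cont=1 payload=0x3B=59: acc |= 59<<14 -> acc=982273 shift=21
  byte[6]=0x36 cont=0 payload=0x36=54: acc |= 54<<21 -> acc=114228481 shift=28 [end]
Varint 2: bytes[3:7] = 81 FA BB 36 -> value 114228481 (4 byte(s))
  byte[7]=0x93 cont=1 payload=0x13=19: acc |= 19<<0 -> acc=19 shift=7
  byte[8]=0x6D cont=0 payload=0x6D=109: acc |= 109<<7 -> acc=13971 shift=14 [end]
Varint 3: bytes[7:9] = 93 6D -> value 13971 (2 byte(s))
  byte[9]=0x01 cont=0 payload=0x01=1: acc |= 1<<0 -> acc=1 shift=7 [end]
Varint 4: bytes[9:10] = 01 -> value 1 (1 byte(s))
  byte[10]=0xEC cont=1 payload=0x6C=108: acc |= 108<<0 -> acc=108 shift=7
  byte[11]=0x46 cont=0 payload=0x46=70: acc |= 70<<7 -> acc=9068 shift=14 [end]
Varint 5: bytes[10:12] = EC 46 -> value 9068 (2 byte(s))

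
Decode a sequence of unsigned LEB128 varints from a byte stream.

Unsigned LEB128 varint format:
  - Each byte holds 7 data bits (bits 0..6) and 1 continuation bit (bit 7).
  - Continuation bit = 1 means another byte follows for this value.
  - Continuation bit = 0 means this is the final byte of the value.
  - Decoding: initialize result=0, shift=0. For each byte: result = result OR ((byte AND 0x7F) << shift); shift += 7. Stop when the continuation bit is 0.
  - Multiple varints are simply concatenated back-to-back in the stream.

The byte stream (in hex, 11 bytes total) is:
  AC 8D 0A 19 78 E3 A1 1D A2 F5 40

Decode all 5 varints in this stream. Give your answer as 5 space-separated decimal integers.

  byte[0]=0xAC cont=1 payload=0x2C=44: acc |= 44<<0 -> acc=44 shift=7
  byte[1]=0x8D cont=1 payload=0x0D=13: acc |= 13<<7 -> acc=1708 shift=14
  byte[2]=0x0A cont=0 payload=0x0A=10: acc |= 10<<14 -> acc=165548 shift=21 [end]
Varint 1: bytes[0:3] = AC 8D 0A -> value 165548 (3 byte(s))
  byte[3]=0x19 cont=0 payload=0x19=25: acc |= 25<<0 -> acc=25 shift=7 [end]
Varint 2: bytes[3:4] = 19 -> value 25 (1 byte(s))
  byte[4]=0x78 cont=0 payload=0x78=120: acc |= 120<<0 -> acc=120 shift=7 [end]
Varint 3: bytes[4:5] = 78 -> value 120 (1 byte(s))
  byte[5]=0xE3 cont=1 payload=0x63=99: acc |= 99<<0 -> acc=99 shift=7
  byte[6]=0xA1 cont=1 payload=0x21=33: acc |= 33<<7 -> acc=4323 shift=14
  byte[7]=0x1D cont=0 payload=0x1D=29: acc |= 29<<14 -> acc=479459 shift=21 [end]
Varint 4: bytes[5:8] = E3 A1 1D -> value 479459 (3 byte(s))
  byte[8]=0xA2 cont=1 payload=0x22=34: acc |= 34<<0 -> acc=34 shift=7
  byte[9]=0xF5 cont=1 payload=0x75=117: acc |= 117<<7 -> acc=15010 shift=14
  byte[10]=0x40 cont=0 payload=0x40=64: acc |= 64<<14 -> acc=1063586 shift=21 [end]
Varint 5: bytes[8:11] = A2 F5 40 -> value 1063586 (3 byte(s))

Answer: 165548 25 120 479459 1063586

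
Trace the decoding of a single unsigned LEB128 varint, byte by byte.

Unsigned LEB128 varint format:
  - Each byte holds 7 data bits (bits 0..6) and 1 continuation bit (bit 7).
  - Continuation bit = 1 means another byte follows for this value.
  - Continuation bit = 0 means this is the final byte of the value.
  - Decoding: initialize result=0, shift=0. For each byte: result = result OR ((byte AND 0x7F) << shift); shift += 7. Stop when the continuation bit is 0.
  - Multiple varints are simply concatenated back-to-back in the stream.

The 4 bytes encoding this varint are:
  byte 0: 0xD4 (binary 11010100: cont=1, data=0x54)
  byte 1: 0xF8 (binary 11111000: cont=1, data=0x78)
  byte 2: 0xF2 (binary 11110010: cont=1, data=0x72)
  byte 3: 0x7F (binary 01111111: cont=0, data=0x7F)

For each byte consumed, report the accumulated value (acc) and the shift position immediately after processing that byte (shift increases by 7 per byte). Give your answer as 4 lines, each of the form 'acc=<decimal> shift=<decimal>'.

Answer: acc=84 shift=7
acc=15444 shift=14
acc=1883220 shift=21
acc=268221524 shift=28

Derivation:
byte 0=0xD4: payload=0x54=84, contrib = 84<<0 = 84; acc -> 84, shift -> 7
byte 1=0xF8: payload=0x78=120, contrib = 120<<7 = 15360; acc -> 15444, shift -> 14
byte 2=0xF2: payload=0x72=114, contrib = 114<<14 = 1867776; acc -> 1883220, shift -> 21
byte 3=0x7F: payload=0x7F=127, contrib = 127<<21 = 266338304; acc -> 268221524, shift -> 28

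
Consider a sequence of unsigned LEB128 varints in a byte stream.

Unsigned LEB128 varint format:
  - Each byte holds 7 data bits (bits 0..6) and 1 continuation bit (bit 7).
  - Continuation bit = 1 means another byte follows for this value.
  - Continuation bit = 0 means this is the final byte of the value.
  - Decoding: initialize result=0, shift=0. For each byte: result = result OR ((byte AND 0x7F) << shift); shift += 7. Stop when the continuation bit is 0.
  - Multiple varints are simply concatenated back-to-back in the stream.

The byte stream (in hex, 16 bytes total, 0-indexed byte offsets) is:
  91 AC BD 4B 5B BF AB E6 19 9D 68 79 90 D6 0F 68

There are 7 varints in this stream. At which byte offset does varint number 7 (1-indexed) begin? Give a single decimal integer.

  byte[0]=0x91 cont=1 payload=0x11=17: acc |= 17<<0 -> acc=17 shift=7
  byte[1]=0xAC cont=1 payload=0x2C=44: acc |= 44<<7 -> acc=5649 shift=14
  byte[2]=0xBD cont=1 payload=0x3D=61: acc |= 61<<14 -> acc=1005073 shift=21
  byte[3]=0x4B cont=0 payload=0x4B=75: acc |= 75<<21 -> acc=158291473 shift=28 [end]
Varint 1: bytes[0:4] = 91 AC BD 4B -> value 158291473 (4 byte(s))
  byte[4]=0x5B cont=0 payload=0x5B=91: acc |= 91<<0 -> acc=91 shift=7 [end]
Varint 2: bytes[4:5] = 5B -> value 91 (1 byte(s))
  byte[5]=0xBF cont=1 payload=0x3F=63: acc |= 63<<0 -> acc=63 shift=7
  byte[6]=0xAB cont=1 payload=0x2B=43: acc |= 43<<7 -> acc=5567 shift=14
  byte[7]=0xE6 cont=1 payload=0x66=102: acc |= 102<<14 -> acc=1676735 shift=21
  byte[8]=0x19 cont=0 payload=0x19=25: acc |= 25<<21 -> acc=54105535 shift=28 [end]
Varint 3: bytes[5:9] = BF AB E6 19 -> value 54105535 (4 byte(s))
  byte[9]=0x9D cont=1 payload=0x1D=29: acc |= 29<<0 -> acc=29 shift=7
  byte[10]=0x68 cont=0 payload=0x68=104: acc |= 104<<7 -> acc=13341 shift=14 [end]
Varint 4: bytes[9:11] = 9D 68 -> value 13341 (2 byte(s))
  byte[11]=0x79 cont=0 payload=0x79=121: acc |= 121<<0 -> acc=121 shift=7 [end]
Varint 5: bytes[11:12] = 79 -> value 121 (1 byte(s))
  byte[12]=0x90 cont=1 payload=0x10=16: acc |= 16<<0 -> acc=16 shift=7
  byte[13]=0xD6 cont=1 payload=0x56=86: acc |= 86<<7 -> acc=11024 shift=14
  byte[14]=0x0F cont=0 payload=0x0F=15: acc |= 15<<14 -> acc=256784 shift=21 [end]
Varint 6: bytes[12:15] = 90 D6 0F -> value 256784 (3 byte(s))
  byte[15]=0x68 cont=0 payload=0x68=104: acc |= 104<<0 -> acc=104 shift=7 [end]
Varint 7: bytes[15:16] = 68 -> value 104 (1 byte(s))

Answer: 15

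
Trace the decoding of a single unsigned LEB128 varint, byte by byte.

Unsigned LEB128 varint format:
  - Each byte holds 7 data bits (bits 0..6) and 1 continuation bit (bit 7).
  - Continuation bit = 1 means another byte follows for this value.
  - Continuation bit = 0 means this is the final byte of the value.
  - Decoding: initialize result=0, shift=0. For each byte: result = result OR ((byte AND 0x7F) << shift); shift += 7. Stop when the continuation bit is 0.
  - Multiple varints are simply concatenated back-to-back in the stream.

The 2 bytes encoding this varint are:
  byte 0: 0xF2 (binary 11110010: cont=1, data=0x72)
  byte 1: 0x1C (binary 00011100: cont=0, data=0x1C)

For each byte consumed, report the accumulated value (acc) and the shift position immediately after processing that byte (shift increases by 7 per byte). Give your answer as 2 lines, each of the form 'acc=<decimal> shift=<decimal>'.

byte 0=0xF2: payload=0x72=114, contrib = 114<<0 = 114; acc -> 114, shift -> 7
byte 1=0x1C: payload=0x1C=28, contrib = 28<<7 = 3584; acc -> 3698, shift -> 14

Answer: acc=114 shift=7
acc=3698 shift=14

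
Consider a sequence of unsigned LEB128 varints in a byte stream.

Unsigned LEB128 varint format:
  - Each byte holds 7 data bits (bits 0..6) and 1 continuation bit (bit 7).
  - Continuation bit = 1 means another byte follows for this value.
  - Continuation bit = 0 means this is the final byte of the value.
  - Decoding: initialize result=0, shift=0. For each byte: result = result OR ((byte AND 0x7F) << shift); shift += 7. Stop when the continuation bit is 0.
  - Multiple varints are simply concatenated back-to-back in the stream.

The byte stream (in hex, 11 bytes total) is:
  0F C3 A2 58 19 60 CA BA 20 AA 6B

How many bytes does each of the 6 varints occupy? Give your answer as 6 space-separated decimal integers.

  byte[0]=0x0F cont=0 payload=0x0F=15: acc |= 15<<0 -> acc=15 shift=7 [end]
Varint 1: bytes[0:1] = 0F -> value 15 (1 byte(s))
  byte[1]=0xC3 cont=1 payload=0x43=67: acc |= 67<<0 -> acc=67 shift=7
  byte[2]=0xA2 cont=1 payload=0x22=34: acc |= 34<<7 -> acc=4419 shift=14
  byte[3]=0x58 cont=0 payload=0x58=88: acc |= 88<<14 -> acc=1446211 shift=21 [end]
Varint 2: bytes[1:4] = C3 A2 58 -> value 1446211 (3 byte(s))
  byte[4]=0x19 cont=0 payload=0x19=25: acc |= 25<<0 -> acc=25 shift=7 [end]
Varint 3: bytes[4:5] = 19 -> value 25 (1 byte(s))
  byte[5]=0x60 cont=0 payload=0x60=96: acc |= 96<<0 -> acc=96 shift=7 [end]
Varint 4: bytes[5:6] = 60 -> value 96 (1 byte(s))
  byte[6]=0xCA cont=1 payload=0x4A=74: acc |= 74<<0 -> acc=74 shift=7
  byte[7]=0xBA cont=1 payload=0x3A=58: acc |= 58<<7 -> acc=7498 shift=14
  byte[8]=0x20 cont=0 payload=0x20=32: acc |= 32<<14 -> acc=531786 shift=21 [end]
Varint 5: bytes[6:9] = CA BA 20 -> value 531786 (3 byte(s))
  byte[9]=0xAA cont=1 payload=0x2A=42: acc |= 42<<0 -> acc=42 shift=7
  byte[10]=0x6B cont=0 payload=0x6B=107: acc |= 107<<7 -> acc=13738 shift=14 [end]
Varint 6: bytes[9:11] = AA 6B -> value 13738 (2 byte(s))

Answer: 1 3 1 1 3 2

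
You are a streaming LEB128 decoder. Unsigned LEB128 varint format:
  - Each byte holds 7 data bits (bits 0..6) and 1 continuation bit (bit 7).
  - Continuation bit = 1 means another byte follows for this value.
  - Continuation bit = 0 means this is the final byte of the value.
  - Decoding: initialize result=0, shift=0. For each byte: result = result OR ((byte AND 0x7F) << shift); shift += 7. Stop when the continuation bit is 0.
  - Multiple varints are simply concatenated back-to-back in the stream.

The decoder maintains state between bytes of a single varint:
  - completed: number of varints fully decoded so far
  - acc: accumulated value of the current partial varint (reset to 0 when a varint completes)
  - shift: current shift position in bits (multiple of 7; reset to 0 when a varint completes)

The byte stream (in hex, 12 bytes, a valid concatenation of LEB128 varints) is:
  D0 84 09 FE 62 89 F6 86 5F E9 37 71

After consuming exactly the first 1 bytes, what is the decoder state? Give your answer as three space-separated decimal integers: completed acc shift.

Answer: 0 80 7

Derivation:
byte[0]=0xD0 cont=1 payload=0x50: acc |= 80<<0 -> completed=0 acc=80 shift=7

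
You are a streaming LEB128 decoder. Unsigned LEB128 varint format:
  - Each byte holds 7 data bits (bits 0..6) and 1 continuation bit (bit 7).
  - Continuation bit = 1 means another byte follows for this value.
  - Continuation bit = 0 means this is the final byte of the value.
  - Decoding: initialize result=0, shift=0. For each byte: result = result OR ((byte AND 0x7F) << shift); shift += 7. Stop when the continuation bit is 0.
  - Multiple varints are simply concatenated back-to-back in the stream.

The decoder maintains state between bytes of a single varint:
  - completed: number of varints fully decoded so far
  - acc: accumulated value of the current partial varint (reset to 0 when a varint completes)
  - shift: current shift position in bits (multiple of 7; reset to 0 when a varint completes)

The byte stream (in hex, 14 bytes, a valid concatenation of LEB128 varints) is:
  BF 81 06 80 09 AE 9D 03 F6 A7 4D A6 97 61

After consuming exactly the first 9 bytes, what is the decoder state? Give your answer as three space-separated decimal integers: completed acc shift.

byte[0]=0xBF cont=1 payload=0x3F: acc |= 63<<0 -> completed=0 acc=63 shift=7
byte[1]=0x81 cont=1 payload=0x01: acc |= 1<<7 -> completed=0 acc=191 shift=14
byte[2]=0x06 cont=0 payload=0x06: varint #1 complete (value=98495); reset -> completed=1 acc=0 shift=0
byte[3]=0x80 cont=1 payload=0x00: acc |= 0<<0 -> completed=1 acc=0 shift=7
byte[4]=0x09 cont=0 payload=0x09: varint #2 complete (value=1152); reset -> completed=2 acc=0 shift=0
byte[5]=0xAE cont=1 payload=0x2E: acc |= 46<<0 -> completed=2 acc=46 shift=7
byte[6]=0x9D cont=1 payload=0x1D: acc |= 29<<7 -> completed=2 acc=3758 shift=14
byte[7]=0x03 cont=0 payload=0x03: varint #3 complete (value=52910); reset -> completed=3 acc=0 shift=0
byte[8]=0xF6 cont=1 payload=0x76: acc |= 118<<0 -> completed=3 acc=118 shift=7

Answer: 3 118 7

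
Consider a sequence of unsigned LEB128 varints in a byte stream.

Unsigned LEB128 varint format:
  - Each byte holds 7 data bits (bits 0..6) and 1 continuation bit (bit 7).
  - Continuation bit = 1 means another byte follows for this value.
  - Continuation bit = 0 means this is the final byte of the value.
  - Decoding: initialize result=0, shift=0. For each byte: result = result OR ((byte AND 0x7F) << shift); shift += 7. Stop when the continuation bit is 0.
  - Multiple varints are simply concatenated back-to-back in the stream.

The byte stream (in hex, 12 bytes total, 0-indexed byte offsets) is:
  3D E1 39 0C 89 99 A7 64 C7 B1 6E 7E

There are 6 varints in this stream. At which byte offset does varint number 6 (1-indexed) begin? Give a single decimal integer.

  byte[0]=0x3D cont=0 payload=0x3D=61: acc |= 61<<0 -> acc=61 shift=7 [end]
Varint 1: bytes[0:1] = 3D -> value 61 (1 byte(s))
  byte[1]=0xE1 cont=1 payload=0x61=97: acc |= 97<<0 -> acc=97 shift=7
  byte[2]=0x39 cont=0 payload=0x39=57: acc |= 57<<7 -> acc=7393 shift=14 [end]
Varint 2: bytes[1:3] = E1 39 -> value 7393 (2 byte(s))
  byte[3]=0x0C cont=0 payload=0x0C=12: acc |= 12<<0 -> acc=12 shift=7 [end]
Varint 3: bytes[3:4] = 0C -> value 12 (1 byte(s))
  byte[4]=0x89 cont=1 payload=0x09=9: acc |= 9<<0 -> acc=9 shift=7
  byte[5]=0x99 cont=1 payload=0x19=25: acc |= 25<<7 -> acc=3209 shift=14
  byte[6]=0xA7 cont=1 payload=0x27=39: acc |= 39<<14 -> acc=642185 shift=21
  byte[7]=0x64 cont=0 payload=0x64=100: acc |= 100<<21 -> acc=210357385 shift=28 [end]
Varint 4: bytes[4:8] = 89 99 A7 64 -> value 210357385 (4 byte(s))
  byte[8]=0xC7 cont=1 payload=0x47=71: acc |= 71<<0 -> acc=71 shift=7
  byte[9]=0xB1 cont=1 payload=0x31=49: acc |= 49<<7 -> acc=6343 shift=14
  byte[10]=0x6E cont=0 payload=0x6E=110: acc |= 110<<14 -> acc=1808583 shift=21 [end]
Varint 5: bytes[8:11] = C7 B1 6E -> value 1808583 (3 byte(s))
  byte[11]=0x7E cont=0 payload=0x7E=126: acc |= 126<<0 -> acc=126 shift=7 [end]
Varint 6: bytes[11:12] = 7E -> value 126 (1 byte(s))

Answer: 11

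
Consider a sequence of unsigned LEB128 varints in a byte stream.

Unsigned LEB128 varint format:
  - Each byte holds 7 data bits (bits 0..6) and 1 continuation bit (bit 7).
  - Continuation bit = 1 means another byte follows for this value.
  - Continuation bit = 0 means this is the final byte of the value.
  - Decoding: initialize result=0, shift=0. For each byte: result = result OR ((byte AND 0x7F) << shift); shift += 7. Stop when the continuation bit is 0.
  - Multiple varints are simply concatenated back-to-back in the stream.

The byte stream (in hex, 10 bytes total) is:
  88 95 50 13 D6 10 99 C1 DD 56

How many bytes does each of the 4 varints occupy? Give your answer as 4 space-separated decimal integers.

Answer: 3 1 2 4

Derivation:
  byte[0]=0x88 cont=1 payload=0x08=8: acc |= 8<<0 -> acc=8 shift=7
  byte[1]=0x95 cont=1 payload=0x15=21: acc |= 21<<7 -> acc=2696 shift=14
  byte[2]=0x50 cont=0 payload=0x50=80: acc |= 80<<14 -> acc=1313416 shift=21 [end]
Varint 1: bytes[0:3] = 88 95 50 -> value 1313416 (3 byte(s))
  byte[3]=0x13 cont=0 payload=0x13=19: acc |= 19<<0 -> acc=19 shift=7 [end]
Varint 2: bytes[3:4] = 13 -> value 19 (1 byte(s))
  byte[4]=0xD6 cont=1 payload=0x56=86: acc |= 86<<0 -> acc=86 shift=7
  byte[5]=0x10 cont=0 payload=0x10=16: acc |= 16<<7 -> acc=2134 shift=14 [end]
Varint 3: bytes[4:6] = D6 10 -> value 2134 (2 byte(s))
  byte[6]=0x99 cont=1 payload=0x19=25: acc |= 25<<0 -> acc=25 shift=7
  byte[7]=0xC1 cont=1 payload=0x41=65: acc |= 65<<7 -> acc=8345 shift=14
  byte[8]=0xDD cont=1 payload=0x5D=93: acc |= 93<<14 -> acc=1532057 shift=21
  byte[9]=0x56 cont=0 payload=0x56=86: acc |= 86<<21 -> acc=181887129 shift=28 [end]
Varint 4: bytes[6:10] = 99 C1 DD 56 -> value 181887129 (4 byte(s))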